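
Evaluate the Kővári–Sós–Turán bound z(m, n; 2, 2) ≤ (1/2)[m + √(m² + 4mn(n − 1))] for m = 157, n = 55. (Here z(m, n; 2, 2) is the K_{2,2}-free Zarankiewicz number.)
z(157, 55; 2, 2) ≤ (1/2)[157 + √(157² + 4·157·55·54)] = (1/2)[157 + √1889809] = 765.8516

Kővári–Sós–Turán: let r_1, ..., r_157 be the row sums and z = Σ r_i the total number of 1s. Each pair of columns can share at most one row with both entries 1 (else a 2×2 all-ones block appears), so Σ_i C(r_i, 2) ≤ C(55, 2) = 1485. By convexity Σ_i C(r_i, 2) ≥ 157·C(z/157, 2) = z(z − 157)/(2·157), giving z² − 157z − 157·55·54 ≤ 0 and hence z ≤ (1/2)[157 + √(24649 + 4·466290)] = (1/2)[157 + √1889809] ≈ (1/2)(157 + 1374.7032) = 765.8516.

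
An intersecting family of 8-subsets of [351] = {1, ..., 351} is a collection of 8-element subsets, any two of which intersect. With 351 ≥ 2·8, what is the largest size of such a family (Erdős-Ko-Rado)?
max |F| = C(350, 7) = 120178087947800

The Erdős-Ko-Rado theorem states: for n ≥ 2k, an intersecting family of k-subsets of an n-element set has size at most C(n − 1, k − 1), with equality for 'star' families {A ⊆ [n] : |A| = k, i ∈ A} (fix an element i). For n = 351, k = 8: C(350, 7) = 120178087947800.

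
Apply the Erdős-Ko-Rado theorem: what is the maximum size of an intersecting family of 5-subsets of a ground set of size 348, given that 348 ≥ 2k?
max |F| = C(347, 4) = 593706590

Erdős-Ko-Rado (1961): when n ≥ 2k, max |F| = C(n−1, k−1). The bound is attained by the star {A : i ∈ A} for any fixed i ∈ [n]. Here C(348−1, 5−1) = C(347, 4) = 593706590.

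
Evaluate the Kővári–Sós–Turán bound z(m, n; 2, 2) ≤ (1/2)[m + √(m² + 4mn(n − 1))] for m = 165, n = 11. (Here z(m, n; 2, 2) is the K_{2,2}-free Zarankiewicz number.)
z(165, 11; 2, 2) ≤ (1/2)[165 + √(165² + 4·165·11·10)] = (1/2)[165 + √99825] = 240.4755

Kővári–Sós–Turán: let r_1, ..., r_165 be the row sums and z = Σ r_i the total number of 1s. Each pair of columns can share at most one row with both entries 1 (else a 2×2 all-ones block appears), so Σ_i C(r_i, 2) ≤ C(11, 2) = 55. By convexity Σ_i C(r_i, 2) ≥ 165·C(z/165, 2) = z(z − 165)/(2·165), giving z² − 165z − 165·11·10 ≤ 0 and hence z ≤ (1/2)[165 + √(27225 + 4·18150)] = (1/2)[165 + √99825] ≈ (1/2)(165 + 315.9509) = 240.4755.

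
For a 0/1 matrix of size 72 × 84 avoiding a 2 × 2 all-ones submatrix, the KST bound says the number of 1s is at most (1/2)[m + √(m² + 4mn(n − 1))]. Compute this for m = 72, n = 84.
z(72, 84; 2, 2) ≤ (1/2)[72 + √(72² + 4·72·84·83)] = (1/2)[72 + √2013120] = 745.4223

Kővári–Sós–Turán: let r_1, ..., r_72 be the row sums and z = Σ r_i the total number of 1s. Each pair of columns can share at most one row with both entries 1 (else a 2×2 all-ones block appears), so Σ_i C(r_i, 2) ≤ C(84, 2) = 3486. By convexity Σ_i C(r_i, 2) ≥ 72·C(z/72, 2) = z(z − 72)/(2·72), giving z² − 72z − 72·84·83 ≤ 0 and hence z ≤ (1/2)[72 + √(5184 + 4·501984)] = (1/2)[72 + √2013120] ≈ (1/2)(72 + 1418.8446) = 745.4223.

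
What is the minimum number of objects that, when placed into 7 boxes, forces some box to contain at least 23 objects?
n = (23 − 1)·7 + 1 = 155

By the generalised pigeonhole principle, to guarantee some box contains ≥ r objects we need more than (r − 1) · k objects total. Threshold: n = (r − 1) · k + 1. With r = 23 and k = 7: n = 22 · 7 + 1 = 154 + 1 = 155. For n = 154 = 22 · 7, we can put exactly 22 objects in every box, avoiding 23 in any single one — so 155 is tight.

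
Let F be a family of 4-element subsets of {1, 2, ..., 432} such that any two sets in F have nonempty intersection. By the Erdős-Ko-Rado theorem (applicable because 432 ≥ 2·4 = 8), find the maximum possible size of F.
max |F| = C(431, 3) = 13251095

The Erdős-Ko-Rado theorem states: for n ≥ 2k, an intersecting family of k-subsets of an n-element set has size at most C(n − 1, k − 1), with equality for 'star' families {A ⊆ [n] : |A| = k, i ∈ A} (fix an element i). For n = 432, k = 4: C(431, 3) = 13251095.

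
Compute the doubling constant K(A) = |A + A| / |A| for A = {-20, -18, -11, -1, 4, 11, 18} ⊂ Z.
K = |A + A| / |A| = 24/7

Enumerate A + A = {a + b : a, b ∈ A}. With |A| = 7, there are |A|^2 = 49 ordered sum pairs; collecting distinct values, A + A = {-40, -38, -36, -31, -29, -22, -21, -19, -16, -14, -12, -9, -7, -2, 0, 3, 7, 8, 10, 15, 17, 22, 29, 36}, so |A + A| = 24. Thus K = 24/7. For comparison, the minimum possible |A + A| over all 7-element sets is 2·7 − 1 = 13 (so min K = 13/7), attained only by arithmetic progressions.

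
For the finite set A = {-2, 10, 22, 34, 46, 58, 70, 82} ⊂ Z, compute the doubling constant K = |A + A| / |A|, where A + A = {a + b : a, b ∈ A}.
K = |A + A| / |A| = 15/8

Enumerate A + A = {a + b : a, b ∈ A}. With |A| = 8, there are |A|^2 = 64 ordered sum pairs; collecting distinct values, A + A = {-4, 8, 20, 32, 44, 56, 68, 80, 92, 104, 116, 128, 140, 152, 164}, so |A + A| = 15. Thus K = 15/8. Here |A + A| = 2|A| − 1 = 15, the minimum possible — so K = 15/8 is minimal, which holds iff A is an arithmetic progression.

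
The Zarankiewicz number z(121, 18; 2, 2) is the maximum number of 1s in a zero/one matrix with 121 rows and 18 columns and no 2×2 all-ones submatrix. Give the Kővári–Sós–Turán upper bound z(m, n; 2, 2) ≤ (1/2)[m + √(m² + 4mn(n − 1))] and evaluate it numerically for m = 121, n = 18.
z(121, 18; 2, 2) ≤ (1/2)[121 + √(121² + 4·121·18·17)] = (1/2)[121 + √162745] = 262.2083

Kővári–Sós–Turán: let r_1, ..., r_121 be the row sums and z = Σ r_i the total number of 1s. Each pair of columns can share at most one row with both entries 1 (else a 2×2 all-ones block appears), so Σ_i C(r_i, 2) ≤ C(18, 2) = 153. By convexity Σ_i C(r_i, 2) ≥ 121·C(z/121, 2) = z(z − 121)/(2·121), giving z² − 121z − 121·18·17 ≤ 0 and hence z ≤ (1/2)[121 + √(14641 + 4·37026)] = (1/2)[121 + √162745] ≈ (1/2)(121 + 403.4167) = 262.2083.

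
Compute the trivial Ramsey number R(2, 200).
R(2, 200) = 200

R(2, k) = k for all k ≥ 2: in a 2-colouring of K_k, either some edge is red (a red K_2) or all edges are blue (a blue K_k). And K_{199} coloured all-blue has no blue K_200, so R(2, 200) > 199. Hence R(2, 200) = 200.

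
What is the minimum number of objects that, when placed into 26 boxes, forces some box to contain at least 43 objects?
n = (43 − 1)·26 + 1 = 1093

By the generalised pigeonhole principle, to guarantee some box contains ≥ r objects we need more than (r − 1) · k objects total. Threshold: n = (r − 1) · k + 1. With r = 43 and k = 26: n = 42 · 26 + 1 = 1092 + 1 = 1093. For n = 1092 = 42 · 26, we can put exactly 42 objects in every box, avoiding 43 in any single one — so 1093 is tight.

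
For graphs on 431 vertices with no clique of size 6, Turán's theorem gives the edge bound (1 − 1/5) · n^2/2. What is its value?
Turán density bound = (4/5) · 431^2/2 = 371522/5 ≈ 74304.4

Turán's theorem: ex(n, K_{r+1}) is achieved by the complete r-partite Turán graph T(n, r) with parts as balanced as possible, and is at most (1 − 1/r) · n^2/2. For r = 5, n = 431: the density bound is (4/5) · 185761/2 = 371522/5 ≈ 74304.4. The integer-valued extremum is e(T(431, 5)) = 74304, which is strictly less than the density bound 371522/5 since 5 ∤ 431 (the parts of T(431, 5) cannot all be equal).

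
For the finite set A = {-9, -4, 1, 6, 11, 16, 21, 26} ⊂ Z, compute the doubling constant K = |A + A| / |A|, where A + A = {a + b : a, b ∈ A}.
K = |A + A| / |A| = 15/8

Enumerate A + A = {a + b : a, b ∈ A}. With |A| = 8, there are |A|^2 = 64 ordered sum pairs; collecting distinct values, A + A = {-18, -13, -8, -3, 2, 7, 12, 17, 22, 27, 32, 37, 42, 47, 52}, so |A + A| = 15. Thus K = 15/8. Here |A + A| = 2|A| − 1 = 15, the minimum possible — so K = 15/8 is minimal, which holds iff A is an arithmetic progression.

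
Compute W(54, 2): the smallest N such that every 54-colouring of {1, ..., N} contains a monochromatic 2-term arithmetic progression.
W(54, 2) = 54 + 1 = 55

A 2-term AP is any pair of integers, so a monochromatic 2-AP exists iff some colour is used at least twice. With 54 colours, the colouring i ↦ i on {1, ..., 54} uses each colour once, avoiding any monochromatic pair, so W(54, 2) > 54. For {1, ..., 55}, pigeonhole forces two integers of the same colour, which form a monochromatic 2-AP. Hence W(54, 2) = 55.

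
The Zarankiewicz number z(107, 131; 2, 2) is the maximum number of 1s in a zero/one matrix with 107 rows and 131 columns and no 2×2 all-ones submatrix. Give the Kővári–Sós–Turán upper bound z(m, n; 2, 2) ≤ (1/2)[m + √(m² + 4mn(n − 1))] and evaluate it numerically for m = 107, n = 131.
z(107, 131; 2, 2) ≤ (1/2)[107 + √(107² + 4·107·131·130)] = (1/2)[107 + √7300289] = 1404.4523

Kővári–Sós–Turán: let r_1, ..., r_107 be the row sums and z = Σ r_i the total number of 1s. Each pair of columns can share at most one row with both entries 1 (else a 2×2 all-ones block appears), so Σ_i C(r_i, 2) ≤ C(131, 2) = 8515. By convexity Σ_i C(r_i, 2) ≥ 107·C(z/107, 2) = z(z − 107)/(2·107), giving z² − 107z − 107·131·130 ≤ 0 and hence z ≤ (1/2)[107 + √(11449 + 4·1822210)] = (1/2)[107 + √7300289] ≈ (1/2)(107 + 2701.9047) = 1404.4523.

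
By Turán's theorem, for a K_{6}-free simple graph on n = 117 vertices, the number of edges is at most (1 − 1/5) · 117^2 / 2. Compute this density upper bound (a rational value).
Turán density bound = (4/5) · 117^2/2 = 27378/5 ≈ 5475.6

Turán's theorem: ex(n, K_{r+1}) is achieved by the complete r-partite Turán graph T(n, r) with parts as balanced as possible, and is at most (1 − 1/r) · n^2/2. For r = 5, n = 117: the density bound is (4/5) · 13689/2 = 27378/5 ≈ 5475.6. The integer-valued extremum is e(T(117, 5)) = 5475, which is strictly less than the density bound 27378/5 since 5 ∤ 117 (the parts of T(117, 5) cannot all be equal).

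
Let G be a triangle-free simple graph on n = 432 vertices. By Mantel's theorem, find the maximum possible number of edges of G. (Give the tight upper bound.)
ex(432, K_3) = ⌊432^2/4⌋ = 46656

Mantel (1907): a triangle-free graph on n vertices has at most ⌊n^2/4⌋ edges, with equality for the complete bipartite graph K_{⌊n/2⌋, ⌈n/2⌉}. For n = 432: ⌊432^2/4⌋ = ⌊186624/4⌋ = 46656. The extremal graph is K_{216, 216}, which has 216·216 = 46656 edges.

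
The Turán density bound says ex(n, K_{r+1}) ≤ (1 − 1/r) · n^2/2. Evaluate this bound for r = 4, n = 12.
Turán density bound = (3/4) · 12^2/2 = 54

Turán's theorem: ex(n, K_{r+1}) is achieved by the complete r-partite Turán graph T(n, r) with parts as balanced as possible, and is at most (1 − 1/r) · n^2/2. For r = 4, n = 12: the density bound is (3/4) · 144/2 = 54. Since 4 ∣ 12, the Turán graph T(12, 4) has parts of equal size 3, and its edge count e(T(12, 4)) = 54 attains the density bound exactly.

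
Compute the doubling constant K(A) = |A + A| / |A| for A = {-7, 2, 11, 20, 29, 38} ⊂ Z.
K = |A + A| / |A| = 11/6

Enumerate A + A = {a + b : a, b ∈ A}. With |A| = 6, there are |A|^2 = 36 ordered sum pairs; collecting distinct values, A + A = {-14, -5, 4, 13, 22, 31, 40, 49, 58, 67, 76}, so |A + A| = 11. Thus K = 11/6. Here |A + A| = 2|A| − 1 = 11, the minimum possible — so K = 11/6 is minimal, which holds iff A is an arithmetic progression.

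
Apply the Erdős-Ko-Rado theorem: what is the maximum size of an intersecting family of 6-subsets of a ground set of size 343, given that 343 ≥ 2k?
max |F| = C(342, 5) = 37861215678

The Erdős-Ko-Rado theorem states: for n ≥ 2k, an intersecting family of k-subsets of an n-element set has size at most C(n − 1, k − 1), with equality for 'star' families {A ⊆ [n] : |A| = k, i ∈ A} (fix an element i). For n = 343, k = 6: C(342, 5) = 37861215678.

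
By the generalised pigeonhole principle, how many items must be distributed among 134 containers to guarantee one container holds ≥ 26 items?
n = (26 − 1)·134 + 1 = 3351

By the generalised pigeonhole principle, to guarantee some box contains ≥ r objects we need more than (r − 1) · k objects total. Threshold: n = (r − 1) · k + 1. With r = 26 and k = 134: n = 25 · 134 + 1 = 3350 + 1 = 3351. For n = 3350 = 25 · 134, we can put exactly 25 objects in every box, avoiding 26 in any single one — so 3351 is tight.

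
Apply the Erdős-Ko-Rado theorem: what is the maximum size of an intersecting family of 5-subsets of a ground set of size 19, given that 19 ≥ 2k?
max |F| = C(18, 4) = 3060

Erdős-Ko-Rado (1961): when n ≥ 2k, max |F| = C(n−1, k−1). The bound is attained by the star {A : i ∈ A} for any fixed i ∈ [n]. Here C(19−1, 5−1) = C(18, 4) = 3060.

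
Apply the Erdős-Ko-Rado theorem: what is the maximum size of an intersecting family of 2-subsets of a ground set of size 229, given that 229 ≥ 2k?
max |F| = C(228, 1) = 228

The Erdős-Ko-Rado theorem states: for n ≥ 2k, an intersecting family of k-subsets of an n-element set has size at most C(n − 1, k − 1), with equality for 'star' families {A ⊆ [n] : |A| = k, i ∈ A} (fix an element i). For n = 229, k = 2: C(228, 1) = 228.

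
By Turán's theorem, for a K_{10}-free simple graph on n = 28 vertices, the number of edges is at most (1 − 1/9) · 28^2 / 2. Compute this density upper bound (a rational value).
Turán density bound = (8/9) · 28^2/2 = 3136/9 ≈ 348.4444

Turán's theorem: ex(n, K_{r+1}) is achieved by the complete r-partite Turán graph T(n, r) with parts as balanced as possible, and is at most (1 − 1/r) · n^2/2. For r = 9, n = 28: the density bound is (8/9) · 784/2 = 3136/9 ≈ 348.4444. The integer-valued extremum is e(T(28, 9)) = 348, which is strictly less than the density bound 3136/9 since 9 ∤ 28 (the parts of T(28, 9) cannot all be equal).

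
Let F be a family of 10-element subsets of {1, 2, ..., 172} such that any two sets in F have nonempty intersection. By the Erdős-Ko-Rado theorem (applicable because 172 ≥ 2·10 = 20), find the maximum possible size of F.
max |F| = C(171, 9) = 278110855548955

The Erdős-Ko-Rado theorem states: for n ≥ 2k, an intersecting family of k-subsets of an n-element set has size at most C(n − 1, k − 1), with equality for 'star' families {A ⊆ [n] : |A| = k, i ∈ A} (fix an element i). For n = 172, k = 10: C(171, 9) = 278110855548955.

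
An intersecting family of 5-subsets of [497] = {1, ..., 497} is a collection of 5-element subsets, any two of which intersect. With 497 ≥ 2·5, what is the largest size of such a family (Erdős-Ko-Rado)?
max |F| = C(496, 4) = 2491434660

Erdős-Ko-Rado (1961): when n ≥ 2k, max |F| = C(n−1, k−1). The bound is attained by the star {A : i ∈ A} for any fixed i ∈ [n]. Here C(497−1, 5−1) = C(496, 4) = 2491434660.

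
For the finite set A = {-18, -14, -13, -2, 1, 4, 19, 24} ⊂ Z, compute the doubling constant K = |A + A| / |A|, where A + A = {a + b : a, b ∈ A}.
K = |A + A| / |A| = 33/8

Enumerate A + A = {a + b : a, b ∈ A}. With |A| = 8, there are |A|^2 = 64 ordered sum pairs; collecting distinct values, A + A = {-36, -32, -31, -28, -27, -26, -20, -17, -16, -15, -14, -13, -12, -10, -9, -4, -1, 1, 2, 5, 6, 8, 10, 11, 17, 20, 22, 23, 25, 28, 38, 43, 48}, so |A + A| = 33. Thus K = 33/8. For comparison, the minimum possible |A + A| over all 8-element sets is 2·8 − 1 = 15 (so min K = 15/8), attained only by arithmetic progressions.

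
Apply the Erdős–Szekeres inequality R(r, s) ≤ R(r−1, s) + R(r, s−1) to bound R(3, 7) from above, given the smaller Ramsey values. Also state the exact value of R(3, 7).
R(3, 7) ≤ R(2, 7) + R(3, 6) = 7 + 18 = 25; exact value R(3, 7) = 23.

The Erdős–Szekeres recurrence R(r, s) ≤ R(r−1, s) + R(r, s−1) applied to (r, s) = (3, 7) gives
  R(3, 7) ≤ R(2, 7) + R(3, 6) = 7 + 18 = 25.
(Recall R(2, k) = k and R is symmetric.) The recurrence is not tight here (it gives 25, but the exact value is R(3, 7) = 23); the tight upper bound requires a sharper argument than the simple recurrence, combined with a lower-bound construction on K_{22}.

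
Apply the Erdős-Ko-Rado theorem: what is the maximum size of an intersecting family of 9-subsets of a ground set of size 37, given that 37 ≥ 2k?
max |F| = C(36, 8) = 30260340

Erdős-Ko-Rado (1961): when n ≥ 2k, max |F| = C(n−1, k−1). The bound is attained by the star {A : i ∈ A} for any fixed i ∈ [n]. Here C(37−1, 9−1) = C(36, 8) = 30260340.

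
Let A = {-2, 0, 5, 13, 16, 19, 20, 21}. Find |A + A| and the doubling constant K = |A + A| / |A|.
K = |A + A| / |A| = 30/8 = 15/4

Enumerate A + A = {a + b : a, b ∈ A}. With |A| = 8, there are |A|^2 = 64 ordered sum pairs; collecting distinct values, A + A = {-4, -2, 0, 3, 5, 10, 11, 13, 14, 16, 17, 18, 19, 20, 21, 24, 25, 26, 29, 32, 33, 34, 35, 36, 37, 38, 39, 40, 41, 42}, so |A + A| = 30. Thus K = 30/8 = 15/4. For comparison, the minimum possible |A + A| over all 8-element sets is 2·8 − 1 = 15 (so min K = 15/8), attained only by arithmetic progressions.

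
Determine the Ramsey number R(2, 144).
R(2, 144) = 144

R(2, k) = k for all k ≥ 2: in a 2-colouring of K_k, either some edge is red (a red K_2) or all edges are blue (a blue K_k). And K_{143} coloured all-blue has no blue K_144, so R(2, 144) > 143. Hence R(2, 144) = 144.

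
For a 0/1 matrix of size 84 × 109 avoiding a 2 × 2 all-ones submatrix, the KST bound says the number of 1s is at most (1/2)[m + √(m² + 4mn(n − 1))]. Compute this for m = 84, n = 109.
z(84, 109; 2, 2) ≤ (1/2)[84 + √(84² + 4·84·109·108)] = (1/2)[84 + √3962448] = 1037.2949

Kővári–Sós–Turán: let r_1, ..., r_84 be the row sums and z = Σ r_i the total number of 1s. Each pair of columns can share at most one row with both entries 1 (else a 2×2 all-ones block appears), so Σ_i C(r_i, 2) ≤ C(109, 2) = 5886. By convexity Σ_i C(r_i, 2) ≥ 84·C(z/84, 2) = z(z − 84)/(2·84), giving z² − 84z − 84·109·108 ≤ 0 and hence z ≤ (1/2)[84 + √(7056 + 4·988848)] = (1/2)[84 + √3962448] ≈ (1/2)(84 + 1990.5899) = 1037.2949.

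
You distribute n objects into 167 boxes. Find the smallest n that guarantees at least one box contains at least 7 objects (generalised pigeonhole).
n = (7 − 1)·167 + 1 = 1003

By the generalised pigeonhole principle, to guarantee some box contains ≥ r objects we need more than (r − 1) · k objects total. Threshold: n = (r − 1) · k + 1. With r = 7 and k = 167: n = 6 · 167 + 1 = 1002 + 1 = 1003. For n = 1002 = 6 · 167, we can put exactly 6 objects in every box, avoiding 7 in any single one — so 1003 is tight.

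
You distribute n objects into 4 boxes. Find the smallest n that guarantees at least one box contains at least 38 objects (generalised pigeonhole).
n = (38 − 1)·4 + 1 = 149

By the generalised pigeonhole principle, to guarantee some box contains ≥ r objects we need more than (r − 1) · k objects total. Threshold: n = (r − 1) · k + 1. With r = 38 and k = 4: n = 37 · 4 + 1 = 148 + 1 = 149. For n = 148 = 37 · 4, we can put exactly 37 objects in every box, avoiding 38 in any single one — so 149 is tight.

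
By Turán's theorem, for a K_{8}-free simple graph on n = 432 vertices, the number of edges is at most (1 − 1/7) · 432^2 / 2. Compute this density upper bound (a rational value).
Turán density bound = (6/7) · 432^2/2 = 559872/7 ≈ 79981.7143

Turán's theorem: ex(n, K_{r+1}) is achieved by the complete r-partite Turán graph T(n, r) with parts as balanced as possible, and is at most (1 − 1/r) · n^2/2. For r = 7, n = 432: the density bound is (6/7) · 186624/2 = 559872/7 ≈ 79981.7143. The integer-valued extremum is e(T(432, 7)) = 79981, which is strictly less than the density bound 559872/7 since 7 ∤ 432 (the parts of T(432, 7) cannot all be equal).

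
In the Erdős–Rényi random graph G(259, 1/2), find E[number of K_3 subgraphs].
E[# K_3] = C(259, 3) · (1/2)^C(3, 2) = 2862209 / 2^3 = 357776.125

For each 3-subset S of vertices (there are C(259, 3) = 2862209 such S), let X_S = 1 if S induces a K_3 (all C(3, 2) = 3 edges present). Then P(X_S = 1) = (1/2)^3 = 1/8. By linearity of expectation, E[# K_3] = C(259, 3) · (1/2)^3 = 2862209 / 8 = 357776.125.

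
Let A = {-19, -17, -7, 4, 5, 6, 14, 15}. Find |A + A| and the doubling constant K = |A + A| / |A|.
K = |A + A| / |A| = 28/8 = 7/2

Enumerate A + A = {a + b : a, b ∈ A}. With |A| = 8, there are |A|^2 = 64 ordered sum pairs; collecting distinct values, A + A = {-38, -36, -34, -26, -24, -15, -14, -13, -12, -11, -5, -4, -3, -2, -1, 7, 8, 9, 10, 11, 12, 18, 19, 20, 21, 28, 29, 30}, so |A + A| = 28. Thus K = 28/8 = 7/2. For comparison, the minimum possible |A + A| over all 8-element sets is 2·8 − 1 = 15 (so min K = 15/8), attained only by arithmetic progressions.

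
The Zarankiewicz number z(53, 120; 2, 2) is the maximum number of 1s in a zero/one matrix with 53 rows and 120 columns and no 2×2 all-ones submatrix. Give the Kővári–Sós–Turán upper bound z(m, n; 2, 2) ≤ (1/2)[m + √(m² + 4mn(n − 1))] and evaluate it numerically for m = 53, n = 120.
z(53, 120; 2, 2) ≤ (1/2)[53 + √(53² + 4·53·120·119)] = (1/2)[53 + √3030169] = 896.869

Kővári–Sós–Turán: let r_1, ..., r_53 be the row sums and z = Σ r_i the total number of 1s. Each pair of columns can share at most one row with both entries 1 (else a 2×2 all-ones block appears), so Σ_i C(r_i, 2) ≤ C(120, 2) = 7140. By convexity Σ_i C(r_i, 2) ≥ 53·C(z/53, 2) = z(z − 53)/(2·53), giving z² − 53z − 53·120·119 ≤ 0 and hence z ≤ (1/2)[53 + √(2809 + 4·756840)] = (1/2)[53 + √3030169] ≈ (1/2)(53 + 1740.7381) = 896.869.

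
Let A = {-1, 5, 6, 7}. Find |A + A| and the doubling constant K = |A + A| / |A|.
K = |A + A| / |A| = 9/4

Enumerate A + A = {a + b : a, b ∈ A}. With |A| = 4, there are |A|^2 = 16 ordered sum pairs; collecting distinct values, A + A = {-2, 4, 5, 6, 10, 11, 12, 13, 14}, so |A + A| = 9. Thus K = 9/4. For comparison, the minimum possible |A + A| over all 4-element sets is 2·4 − 1 = 7 (so min K = 7/4), attained only by arithmetic progressions.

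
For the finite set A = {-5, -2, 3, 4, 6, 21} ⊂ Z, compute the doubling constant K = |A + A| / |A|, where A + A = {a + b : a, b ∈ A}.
K = |A + A| / |A| = 20/6 = 10/3

Enumerate A + A = {a + b : a, b ∈ A}. With |A| = 6, there are |A|^2 = 36 ordered sum pairs; collecting distinct values, A + A = {-10, -7, -4, -2, -1, 1, 2, 4, 6, 7, 8, 9, 10, 12, 16, 19, 24, 25, 27, 42}, so |A + A| = 20. Thus K = 20/6 = 10/3. For comparison, the minimum possible |A + A| over all 6-element sets is 2·6 − 1 = 11 (so min K = 11/6), attained only by arithmetic progressions.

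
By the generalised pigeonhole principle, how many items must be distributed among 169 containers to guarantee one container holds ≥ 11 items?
n = (11 − 1)·169 + 1 = 1691

By the generalised pigeonhole principle, to guarantee some box contains ≥ r objects we need more than (r − 1) · k objects total. Threshold: n = (r − 1) · k + 1. With r = 11 and k = 169: n = 10 · 169 + 1 = 1690 + 1 = 1691. For n = 1690 = 10 · 169, we can put exactly 10 objects in every box, avoiding 11 in any single one — so 1691 is tight.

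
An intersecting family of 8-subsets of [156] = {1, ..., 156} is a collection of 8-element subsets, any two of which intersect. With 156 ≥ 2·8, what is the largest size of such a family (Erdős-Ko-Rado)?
max |F| = C(155, 7) = 371716103550

Erdős-Ko-Rado (1961): when n ≥ 2k, max |F| = C(n−1, k−1). The bound is attained by the star {A : i ∈ A} for any fixed i ∈ [n]. Here C(156−1, 8−1) = C(155, 7) = 371716103550.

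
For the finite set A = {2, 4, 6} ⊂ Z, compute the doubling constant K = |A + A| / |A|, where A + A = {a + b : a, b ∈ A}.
K = |A + A| / |A| = 5/3

Enumerate A + A = {a + b : a, b ∈ A}. With |A| = 3, there are |A|^2 = 9 ordered sum pairs; collecting distinct values, A + A = {4, 6, 8, 10, 12}, so |A + A| = 5. Thus K = 5/3. Here |A + A| = 2|A| − 1 = 5, the minimum possible — so K = 5/3 is minimal, which holds iff A is an arithmetic progression.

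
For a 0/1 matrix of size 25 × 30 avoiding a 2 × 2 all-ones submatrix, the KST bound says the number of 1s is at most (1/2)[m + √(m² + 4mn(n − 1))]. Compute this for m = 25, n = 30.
z(25, 30; 2, 2) ≤ (1/2)[25 + √(25² + 4·25·30·29)] = (1/2)[25 + √87625] = 160.5076

Kővári–Sós–Turán: let r_1, ..., r_25 be the row sums and z = Σ r_i the total number of 1s. Each pair of columns can share at most one row with both entries 1 (else a 2×2 all-ones block appears), so Σ_i C(r_i, 2) ≤ C(30, 2) = 435. By convexity Σ_i C(r_i, 2) ≥ 25·C(z/25, 2) = z(z − 25)/(2·25), giving z² − 25z − 25·30·29 ≤ 0 and hence z ≤ (1/2)[25 + √(625 + 4·21750)] = (1/2)[25 + √87625] ≈ (1/2)(25 + 296.0152) = 160.5076.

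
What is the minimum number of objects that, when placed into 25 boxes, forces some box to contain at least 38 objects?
n = (38 − 1)·25 + 1 = 926

By the generalised pigeonhole principle, to guarantee some box contains ≥ r objects we need more than (r − 1) · k objects total. Threshold: n = (r − 1) · k + 1. With r = 38 and k = 25: n = 37 · 25 + 1 = 925 + 1 = 926. For n = 925 = 37 · 25, we can put exactly 37 objects in every box, avoiding 38 in any single one — so 926 is tight.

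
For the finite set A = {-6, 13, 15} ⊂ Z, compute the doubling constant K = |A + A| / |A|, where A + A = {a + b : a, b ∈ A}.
K = |A + A| / |A| = 6/3 = 2

Enumerate A + A = {a + b : a, b ∈ A}. With |A| = 3, there are |A|^2 = 9 ordered sum pairs; collecting distinct values, A + A = {-12, 7, 9, 26, 28, 30}, so |A + A| = 6. Thus K = 6/3 = 2. For comparison, the minimum possible |A + A| over all 3-element sets is 2·3 − 1 = 5 (so min K = 5/3), attained only by arithmetic progressions.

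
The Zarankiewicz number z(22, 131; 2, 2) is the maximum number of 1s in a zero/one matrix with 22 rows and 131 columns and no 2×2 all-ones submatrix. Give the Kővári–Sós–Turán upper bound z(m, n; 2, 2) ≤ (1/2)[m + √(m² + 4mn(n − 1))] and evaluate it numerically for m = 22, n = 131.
z(22, 131; 2, 2) ≤ (1/2)[22 + √(22² + 4·22·131·130)] = (1/2)[22 + √1499124] = 623.1936

Kővári–Sós–Turán: let r_1, ..., r_22 be the row sums and z = Σ r_i the total number of 1s. Each pair of columns can share at most one row with both entries 1 (else a 2×2 all-ones block appears), so Σ_i C(r_i, 2) ≤ C(131, 2) = 8515. By convexity Σ_i C(r_i, 2) ≥ 22·C(z/22, 2) = z(z − 22)/(2·22), giving z² − 22z − 22·131·130 ≤ 0 and hence z ≤ (1/2)[22 + √(484 + 4·374660)] = (1/2)[22 + √1499124] ≈ (1/2)(22 + 1224.3872) = 623.1936.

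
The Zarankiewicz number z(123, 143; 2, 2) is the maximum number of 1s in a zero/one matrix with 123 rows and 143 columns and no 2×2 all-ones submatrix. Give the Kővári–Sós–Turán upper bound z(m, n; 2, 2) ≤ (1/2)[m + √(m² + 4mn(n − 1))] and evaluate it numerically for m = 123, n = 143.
z(123, 143; 2, 2) ≤ (1/2)[123 + √(123² + 4·123·143·142)] = (1/2)[123 + √10005681] = 1643.0879

Kővári–Sós–Turán: let r_1, ..., r_123 be the row sums and z = Σ r_i the total number of 1s. Each pair of columns can share at most one row with both entries 1 (else a 2×2 all-ones block appears), so Σ_i C(r_i, 2) ≤ C(143, 2) = 10153. By convexity Σ_i C(r_i, 2) ≥ 123·C(z/123, 2) = z(z − 123)/(2·123), giving z² − 123z − 123·143·142 ≤ 0 and hence z ≤ (1/2)[123 + √(15129 + 4·2497638)] = (1/2)[123 + √10005681] ≈ (1/2)(123 + 3163.1758) = 1643.0879.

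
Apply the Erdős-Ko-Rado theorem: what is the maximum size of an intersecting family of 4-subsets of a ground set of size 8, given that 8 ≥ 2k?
max |F| = C(7, 3) = 35

Erdős-Ko-Rado (1961): when n ≥ 2k, max |F| = C(n−1, k−1). The bound is attained by the star {A : i ∈ A} for any fixed i ∈ [n]. Here C(8−1, 4−1) = C(7, 3) = 35.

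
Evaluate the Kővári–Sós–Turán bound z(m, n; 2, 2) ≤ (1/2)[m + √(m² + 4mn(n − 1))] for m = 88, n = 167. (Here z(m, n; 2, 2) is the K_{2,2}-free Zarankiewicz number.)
z(88, 167; 2, 2) ≤ (1/2)[88 + √(88² + 4·88·167·166)] = (1/2)[88 + √9765888] = 1606.521

Kővári–Sós–Turán: let r_1, ..., r_88 be the row sums and z = Σ r_i the total number of 1s. Each pair of columns can share at most one row with both entries 1 (else a 2×2 all-ones block appears), so Σ_i C(r_i, 2) ≤ C(167, 2) = 13861. By convexity Σ_i C(r_i, 2) ≥ 88·C(z/88, 2) = z(z − 88)/(2·88), giving z² − 88z − 88·167·166 ≤ 0 and hence z ≤ (1/2)[88 + √(7744 + 4·2439536)] = (1/2)[88 + √9765888] ≈ (1/2)(88 + 3125.0421) = 1606.521.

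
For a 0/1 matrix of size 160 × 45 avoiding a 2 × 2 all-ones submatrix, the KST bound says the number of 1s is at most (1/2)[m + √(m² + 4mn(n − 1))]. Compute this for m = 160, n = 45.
z(160, 45; 2, 2) ≤ (1/2)[160 + √(160² + 4·160·45·44)] = (1/2)[160 + √1292800] = 648.5068

Kővári–Sós–Turán: let r_1, ..., r_160 be the row sums and z = Σ r_i the total number of 1s. Each pair of columns can share at most one row with both entries 1 (else a 2×2 all-ones block appears), so Σ_i C(r_i, 2) ≤ C(45, 2) = 990. By convexity Σ_i C(r_i, 2) ≥ 160·C(z/160, 2) = z(z − 160)/(2·160), giving z² − 160z − 160·45·44 ≤ 0 and hence z ≤ (1/2)[160 + √(25600 + 4·316800)] = (1/2)[160 + √1292800] ≈ (1/2)(160 + 1137.0136) = 648.5068.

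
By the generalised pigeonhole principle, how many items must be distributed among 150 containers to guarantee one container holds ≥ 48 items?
n = (48 − 1)·150 + 1 = 7051

By the generalised pigeonhole principle, to guarantee some box contains ≥ r objects we need more than (r − 1) · k objects total. Threshold: n = (r − 1) · k + 1. With r = 48 and k = 150: n = 47 · 150 + 1 = 7050 + 1 = 7051. For n = 7050 = 47 · 150, we can put exactly 47 objects in every box, avoiding 48 in any single one — so 7051 is tight.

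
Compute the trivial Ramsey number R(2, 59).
R(2, 59) = 59

R(2, k) = k for all k ≥ 2: in a 2-colouring of K_k, either some edge is red (a red K_2) or all edges are blue (a blue K_k). And K_{58} coloured all-blue has no blue K_59, so R(2, 59) > 58. Hence R(2, 59) = 59.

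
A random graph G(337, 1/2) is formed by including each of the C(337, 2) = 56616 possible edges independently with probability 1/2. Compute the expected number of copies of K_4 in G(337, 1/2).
E[# K_4] = C(337, 4) · (1/2)^C(4, 2) = 527897020 / 2^6 = 131974255/16 = 8248390.9375

For each 4-subset S of vertices (there are C(337, 4) = 527897020 such S), let X_S = 1 if S induces a K_4 (all C(4, 2) = 6 edges present). Then P(X_S = 1) = (1/2)^6 = 1/64. By linearity of expectation, E[# K_4] = C(337, 4) · (1/2)^6 = 527897020 / 64 = 131974255/16 = 8248390.9375.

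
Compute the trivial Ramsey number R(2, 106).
R(2, 106) = 106

R(2, k) = k for all k ≥ 2: in a 2-colouring of K_k, either some edge is red (a red K_2) or all edges are blue (a blue K_k). And K_{105} coloured all-blue has no blue K_106, so R(2, 106) > 105. Hence R(2, 106) = 106.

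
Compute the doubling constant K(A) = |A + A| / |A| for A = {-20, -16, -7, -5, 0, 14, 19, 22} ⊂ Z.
K = |A + A| / |A| = 35/8

Enumerate A + A = {a + b : a, b ∈ A}. With |A| = 8, there are |A|^2 = 64 ordered sum pairs; collecting distinct values, A + A = {-40, -36, -32, -27, -25, -23, -21, -20, -16, -14, -12, -10, -7, -6, -5, -2, -1, 0, 2, 3, 6, 7, 9, 12, 14, 15, 17, 19, 22, 28, 33, 36, 38, 41, 44}, so |A + A| = 35. Thus K = 35/8. For comparison, the minimum possible |A + A| over all 8-element sets is 2·8 − 1 = 15 (so min K = 15/8), attained only by arithmetic progressions.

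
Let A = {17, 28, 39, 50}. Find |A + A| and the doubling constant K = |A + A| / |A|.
K = |A + A| / |A| = 7/4

Enumerate A + A = {a + b : a, b ∈ A}. With |A| = 4, there are |A|^2 = 16 ordered sum pairs; collecting distinct values, A + A = {34, 45, 56, 67, 78, 89, 100}, so |A + A| = 7. Thus K = 7/4. Here |A + A| = 2|A| − 1 = 7, the minimum possible — so K = 7/4 is minimal, which holds iff A is an arithmetic progression.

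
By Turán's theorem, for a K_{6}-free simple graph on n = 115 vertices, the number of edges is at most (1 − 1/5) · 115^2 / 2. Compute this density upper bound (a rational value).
Turán density bound = (4/5) · 115^2/2 = 5290

Turán's theorem: ex(n, K_{r+1}) is achieved by the complete r-partite Turán graph T(n, r) with parts as balanced as possible, and is at most (1 − 1/r) · n^2/2. For r = 5, n = 115: the density bound is (4/5) · 13225/2 = 5290. Since 5 ∣ 115, the Turán graph T(115, 5) has parts of equal size 23, and its edge count e(T(115, 5)) = 5290 attains the density bound exactly.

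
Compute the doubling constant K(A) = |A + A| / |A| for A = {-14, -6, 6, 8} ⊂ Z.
K = |A + A| / |A| = 10/4 = 5/2

Enumerate A + A = {a + b : a, b ∈ A}. With |A| = 4, there are |A|^2 = 16 ordered sum pairs; collecting distinct values, A + A = {-28, -20, -12, -8, -6, 0, 2, 12, 14, 16}, so |A + A| = 10. Thus K = 10/4 = 5/2. For comparison, the minimum possible |A + A| over all 4-element sets is 2·4 − 1 = 7 (so min K = 7/4), attained only by arithmetic progressions.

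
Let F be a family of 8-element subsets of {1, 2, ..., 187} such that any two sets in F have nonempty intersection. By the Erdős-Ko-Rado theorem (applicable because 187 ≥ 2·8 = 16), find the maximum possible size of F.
max |F| = C(186, 7) = 1363155866280

Erdős-Ko-Rado (1961): when n ≥ 2k, max |F| = C(n−1, k−1). The bound is attained by the star {A : i ∈ A} for any fixed i ∈ [n]. Here C(187−1, 8−1) = C(186, 7) = 1363155866280.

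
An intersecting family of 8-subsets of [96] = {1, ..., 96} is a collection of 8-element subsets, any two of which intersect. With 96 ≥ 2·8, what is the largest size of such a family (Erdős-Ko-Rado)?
max |F| = C(95, 7) = 11050084695

Erdős-Ko-Rado (1961): when n ≥ 2k, max |F| = C(n−1, k−1). The bound is attained by the star {A : i ∈ A} for any fixed i ∈ [n]. Here C(96−1, 8−1) = C(95, 7) = 11050084695.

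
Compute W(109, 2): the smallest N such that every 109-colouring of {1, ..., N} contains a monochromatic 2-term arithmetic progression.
W(109, 2) = 109 + 1 = 110

A 2-term AP is any pair of integers, so a monochromatic 2-AP exists iff some colour is used at least twice. With 109 colours, the colouring i ↦ i on {1, ..., 109} uses each colour once, avoiding any monochromatic pair, so W(109, 2) > 109. For {1, ..., 110}, pigeonhole forces two integers of the same colour, which form a monochromatic 2-AP. Hence W(109, 2) = 110.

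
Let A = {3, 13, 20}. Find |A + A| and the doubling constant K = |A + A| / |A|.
K = |A + A| / |A| = 6/3 = 2

Enumerate A + A = {a + b : a, b ∈ A}. With |A| = 3, there are |A|^2 = 9 ordered sum pairs; collecting distinct values, A + A = {6, 16, 23, 26, 33, 40}, so |A + A| = 6. Thus K = 6/3 = 2. For comparison, the minimum possible |A + A| over all 3-element sets is 2·3 − 1 = 5 (so min K = 5/3), attained only by arithmetic progressions.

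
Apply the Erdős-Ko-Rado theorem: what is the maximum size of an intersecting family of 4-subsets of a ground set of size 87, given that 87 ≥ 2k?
max |F| = C(86, 3) = 102340

The Erdős-Ko-Rado theorem states: for n ≥ 2k, an intersecting family of k-subsets of an n-element set has size at most C(n − 1, k − 1), with equality for 'star' families {A ⊆ [n] : |A| = k, i ∈ A} (fix an element i). For n = 87, k = 4: C(86, 3) = 102340.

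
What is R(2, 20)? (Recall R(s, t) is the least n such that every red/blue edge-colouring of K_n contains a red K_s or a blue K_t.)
R(2, 20) = 20

R(2, k) = k for all k ≥ 2: in a 2-colouring of K_k, either some edge is red (a red K_2) or all edges are blue (a blue K_k). And K_{19} coloured all-blue has no blue K_20, so R(2, 20) > 19. Hence R(2, 20) = 20.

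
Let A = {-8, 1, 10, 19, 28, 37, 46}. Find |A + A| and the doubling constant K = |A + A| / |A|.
K = |A + A| / |A| = 13/7

Enumerate A + A = {a + b : a, b ∈ A}. With |A| = 7, there are |A|^2 = 49 ordered sum pairs; collecting distinct values, A + A = {-16, -7, 2, 11, 20, 29, 38, 47, 56, 65, 74, 83, 92}, so |A + A| = 13. Thus K = 13/7. Here |A + A| = 2|A| − 1 = 13, the minimum possible — so K = 13/7 is minimal, which holds iff A is an arithmetic progression.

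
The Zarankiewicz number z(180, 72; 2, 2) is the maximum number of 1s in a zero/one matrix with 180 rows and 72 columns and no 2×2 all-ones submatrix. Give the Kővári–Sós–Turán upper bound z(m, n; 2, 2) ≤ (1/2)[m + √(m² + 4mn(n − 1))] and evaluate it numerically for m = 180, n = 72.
z(180, 72; 2, 2) ≤ (1/2)[180 + √(180² + 4·180·72·71)] = (1/2)[180 + √3713040] = 1053.4625

Kővári–Sós–Turán: let r_1, ..., r_180 be the row sums and z = Σ r_i the total number of 1s. Each pair of columns can share at most one row with both entries 1 (else a 2×2 all-ones block appears), so Σ_i C(r_i, 2) ≤ C(72, 2) = 2556. By convexity Σ_i C(r_i, 2) ≥ 180·C(z/180, 2) = z(z − 180)/(2·180), giving z² − 180z − 180·72·71 ≤ 0 and hence z ≤ (1/2)[180 + √(32400 + 4·920160)] = (1/2)[180 + √3713040] ≈ (1/2)(180 + 1926.925) = 1053.4625.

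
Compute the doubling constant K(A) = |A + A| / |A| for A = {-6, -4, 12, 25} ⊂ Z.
K = |A + A| / |A| = 10/4 = 5/2

Enumerate A + A = {a + b : a, b ∈ A}. With |A| = 4, there are |A|^2 = 16 ordered sum pairs; collecting distinct values, A + A = {-12, -10, -8, 6, 8, 19, 21, 24, 37, 50}, so |A + A| = 10. Thus K = 10/4 = 5/2. For comparison, the minimum possible |A + A| over all 4-element sets is 2·4 − 1 = 7 (so min K = 7/4), attained only by arithmetic progressions.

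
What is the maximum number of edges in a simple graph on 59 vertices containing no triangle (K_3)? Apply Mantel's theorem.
ex(59, K_3) = ⌊59^2/4⌋ = 870

Mantel (1907): a triangle-free graph on n vertices has at most ⌊n^2/4⌋ edges, with equality for the complete bipartite graph K_{⌊n/2⌋, ⌈n/2⌉}. For n = 59: ⌊59^2/4⌋ = ⌊3481/4⌋ = 870. The extremal graph is K_{29, 30}, which has 29·30 = 870 edges.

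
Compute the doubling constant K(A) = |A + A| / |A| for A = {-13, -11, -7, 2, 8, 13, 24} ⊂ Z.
K = |A + A| / |A| = 26/7

Enumerate A + A = {a + b : a, b ∈ A}. With |A| = 7, there are |A|^2 = 49 ordered sum pairs; collecting distinct values, A + A = {-26, -24, -22, -20, -18, -14, -11, -9, -5, -3, 0, 1, 2, 4, 6, 10, 11, 13, 15, 16, 17, 21, 26, 32, 37, 48}, so |A + A| = 26. Thus K = 26/7. For comparison, the minimum possible |A + A| over all 7-element sets is 2·7 − 1 = 13 (so min K = 13/7), attained only by arithmetic progressions.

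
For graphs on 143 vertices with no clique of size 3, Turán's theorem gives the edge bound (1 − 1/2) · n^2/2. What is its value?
Turán density bound = (1/2) · 143^2/2 = 20449/4 ≈ 5112.25

Turán's theorem: ex(n, K_{r+1}) is achieved by the complete r-partite Turán graph T(n, r) with parts as balanced as possible, and is at most (1 − 1/r) · n^2/2. For r = 2, n = 143: the density bound is (1/2) · 20449/2 = 20449/4 ≈ 5112.25. The integer-valued extremum is e(T(143, 2)) = 5112, which is strictly less than the density bound 20449/4 since 2 ∤ 143 (the parts of T(143, 2) cannot all be equal).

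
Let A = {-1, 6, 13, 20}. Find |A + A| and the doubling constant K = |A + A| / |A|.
K = |A + A| / |A| = 7/4

Enumerate A + A = {a + b : a, b ∈ A}. With |A| = 4, there are |A|^2 = 16 ordered sum pairs; collecting distinct values, A + A = {-2, 5, 12, 19, 26, 33, 40}, so |A + A| = 7. Thus K = 7/4. Here |A + A| = 2|A| − 1 = 7, the minimum possible — so K = 7/4 is minimal, which holds iff A is an arithmetic progression.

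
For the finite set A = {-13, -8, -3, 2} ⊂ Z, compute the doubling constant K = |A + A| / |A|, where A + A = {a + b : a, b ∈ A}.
K = |A + A| / |A| = 7/4

Enumerate A + A = {a + b : a, b ∈ A}. With |A| = 4, there are |A|^2 = 16 ordered sum pairs; collecting distinct values, A + A = {-26, -21, -16, -11, -6, -1, 4}, so |A + A| = 7. Thus K = 7/4. Here |A + A| = 2|A| − 1 = 7, the minimum possible — so K = 7/4 is minimal, which holds iff A is an arithmetic progression.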